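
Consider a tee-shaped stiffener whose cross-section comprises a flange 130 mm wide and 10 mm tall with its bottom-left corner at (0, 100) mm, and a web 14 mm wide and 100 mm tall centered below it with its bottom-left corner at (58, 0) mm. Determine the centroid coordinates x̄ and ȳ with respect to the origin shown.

x̄ = 65.00 mm, ȳ = 76.48 mm

Part | A | x̄ᵢ | ȳᵢ | A·x̄ᵢ | A·ȳᵢ
web | 1400.00 | 65.00 | 50.00 | 91000.00 | 70000.00
flange | 1300.00 | 65.00 | 105.00 | 84500.00 | 136500.00
Σ | 2700.00 |  |  | 175500.00 | 206500.00
x̄ = 175500.00 / 2700.00 = 65.00 mm
ȳ = 206500.00 / 2700.00 = 76.48 mm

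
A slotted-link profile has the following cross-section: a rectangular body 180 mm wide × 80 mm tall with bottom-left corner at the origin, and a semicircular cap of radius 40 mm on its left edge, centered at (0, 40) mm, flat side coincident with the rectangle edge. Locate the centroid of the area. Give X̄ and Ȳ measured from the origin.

X̄ = 74.10 mm, Ȳ = 40.00 mm

rectangular body: A = 180 × 80 = 14400.00, centroid at (90.00, 40.00).
semicircular end: A = ½π·40² = 2513.27, centroid at (-16.98, 40.00).
ΣA = 16913.27 mm²
ΣAX̄ = (14400.00)(90.00) + (2513.27)(-16.98) = 1253333.33 mm³
ΣAȲ = (14400.00)(40.00) + (2513.27)(40.00) = 676530.96 mm³
X̄ = 1253333.33 / 16913.27 = 74.10 mm
Ȳ = 676530.96 / 16913.27 = 40.00 mm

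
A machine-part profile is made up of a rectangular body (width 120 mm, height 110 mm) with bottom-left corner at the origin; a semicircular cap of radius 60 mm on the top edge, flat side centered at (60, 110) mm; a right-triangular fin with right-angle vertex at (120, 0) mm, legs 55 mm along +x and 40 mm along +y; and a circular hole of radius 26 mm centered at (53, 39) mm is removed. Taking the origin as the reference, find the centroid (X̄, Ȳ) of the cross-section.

X̄ = 65.67 mm, Ȳ = 79.85 mm

Part | A | x̄ᵢ | ȳᵢ | A·x̄ᵢ | A·ȳᵢ
rectangular body | 13200.00 | 60.00 | 55.00 | 792000.00 | 726000.00
semicircular top | 5654.87 | 60.00 | 135.46 | 339292.01 | 766035.35
triangular fin | 1100.00 | 138.33 | 13.33 | 152166.67 | 14666.67
hole | -2123.72 | 53.00 | 39.00 | -112556.98 | -82824.95
Σ | 17831.15 |  |  | 1170901.69 | 1423877.06
X̄ = 1170901.69 / 17831.15 = 65.67 mm
Ȳ = 1423877.06 / 17831.15 = 79.85 mm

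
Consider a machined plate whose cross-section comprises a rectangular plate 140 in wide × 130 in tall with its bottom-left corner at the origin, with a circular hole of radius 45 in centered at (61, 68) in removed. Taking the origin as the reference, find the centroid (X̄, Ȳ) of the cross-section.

X̄ = 74.84 in, Ȳ = 63.39 in

plate: A = 140 × 130 = 18200.00, centroid at (70.00, 65.00).
hole: A = −π·45² = -6361.73, centroid at (61.00, 68.00).
ΣA = 11838.27 in², ΣAX̄ = 885934.77 in³, ΣAȲ = 750402.69 in³.
X̄ = 885934.77/11838.27 = 74.84 in; Ȳ = 750402.69/11838.27 = 63.39 in.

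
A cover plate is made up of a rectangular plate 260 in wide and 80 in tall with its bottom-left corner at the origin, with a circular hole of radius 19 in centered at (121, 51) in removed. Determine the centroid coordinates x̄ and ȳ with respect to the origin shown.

plate: A = 260 × 80 = 20800.00, centroid at (130.00, 40.00).
hole: A = −π·19² = -1134.11, centroid at (121.00, 51.00).
ΣA = 19665.89 in²
ΣAx̄ = (20800.00)(130.00) + (-1134.11)(121.00) = 2566772.09 in³
ΣAȳ = (20800.00)(40.00) + (-1134.11)(51.00) = 774160.14 in³
x̄ = 2566772.09 / 19665.89 = 130.52 in
ȳ = 774160.14 / 19665.89 = 39.37 in

x̄ = 130.52 in, ȳ = 39.37 in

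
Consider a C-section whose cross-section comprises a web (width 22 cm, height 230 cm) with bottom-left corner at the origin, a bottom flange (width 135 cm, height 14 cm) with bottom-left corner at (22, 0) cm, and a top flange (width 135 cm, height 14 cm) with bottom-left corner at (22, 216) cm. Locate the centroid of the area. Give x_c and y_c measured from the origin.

x_c = 44.57 cm, y_c = 115.00 cm

web: A = 22 × 230 = 5060.00, centroid at (11.00, 115.00).
bottom flange: A = 135 × 14 = 1890.00, centroid at (89.50, 7.00).
top flange: A = 135 × 14 = 1890.00, centroid at (89.50, 223.00).
ΣA = 8840.00 cm²
ΣAx_c = (5060.00)(11.00) + (1890.00)(89.50) + (1890.00)(89.50) = 393970.00 cm³
ΣAy_c = (5060.00)(115.00) + (1890.00)(7.00) + (1890.00)(223.00) = 1016600.00 cm³
x_c = 393970.00 / 8840.00 = 44.57 cm
y_c = 1016600.00 / 8840.00 = 115.00 cm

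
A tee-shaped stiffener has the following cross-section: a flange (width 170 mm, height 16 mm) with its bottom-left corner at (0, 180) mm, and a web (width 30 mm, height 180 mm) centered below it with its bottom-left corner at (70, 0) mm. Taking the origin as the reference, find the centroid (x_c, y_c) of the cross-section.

web: A = 30 × 180 = 5400.00, centroid at (85.00, 90.00).
flange: A = 170 × 16 = 2720.00, centroid at (85.00, 188.00).
ΣA = 8120.00 mm², ΣAx_c = 690200.00 mm³, ΣAy_c = 997360.00 mm³.
x_c = 690200.00/8120.00 = 85.00 mm; y_c = 997360.00/8120.00 = 122.83 mm.

x_c = 85.00 mm, y_c = 122.83 mm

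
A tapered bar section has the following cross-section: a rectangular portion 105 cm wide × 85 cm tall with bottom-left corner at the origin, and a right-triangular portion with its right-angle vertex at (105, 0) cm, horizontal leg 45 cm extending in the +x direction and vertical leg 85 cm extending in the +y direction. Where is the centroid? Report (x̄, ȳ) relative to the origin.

rectangular portion: A = 105 × 85 = 8925.00, centroid at (52.50, 42.50).
triangular portion: A = ½·45·85 = 1912.50, centroid at (120.00, 28.33).
ΣA = 10837.50 cm²
ΣAx̄ = (8925.00)(52.50) + (1912.50)(120.00) = 698062.50 cm³
ΣAȳ = (8925.00)(42.50) + (1912.50)(28.33) = 433500.00 cm³
x̄ = 698062.50 / 10837.50 = 64.41 cm
ȳ = 433500.00 / 10837.50 = 40.00 cm

x̄ = 64.41 cm, ȳ = 40.00 cm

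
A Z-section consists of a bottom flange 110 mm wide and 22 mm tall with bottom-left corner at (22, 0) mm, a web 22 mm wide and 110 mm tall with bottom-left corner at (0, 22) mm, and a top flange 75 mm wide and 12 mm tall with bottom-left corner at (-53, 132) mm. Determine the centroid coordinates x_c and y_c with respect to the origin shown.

bottom flange: A = 110 × 22 = 2420.00, centroid at (77.00, 11.00).
web: A = 22 × 110 = 2420.00, centroid at (11.00, 77.00).
top flange: A = 75 × 12 = 900.00, centroid at (-15.50, 138.00).
ΣA = 5740.00 mm², ΣAx_c = 199010.00 mm³, ΣAy_c = 337160.00 mm³.
x_c = 199010.00/5740.00 = 34.67 mm; y_c = 337160.00/5740.00 = 58.74 mm.

x_c = 34.67 mm, y_c = 58.74 mm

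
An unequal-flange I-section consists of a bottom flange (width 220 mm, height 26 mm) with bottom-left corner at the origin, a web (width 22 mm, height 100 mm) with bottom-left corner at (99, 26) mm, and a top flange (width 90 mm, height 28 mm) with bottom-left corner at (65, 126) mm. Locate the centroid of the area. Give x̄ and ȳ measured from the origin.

x̄ = 110.00 mm, ȳ = 56.93 mm

bottom flange: A = 220 × 26 = 5720.00, centroid at (110.00, 13.00).
web: A = 22 × 100 = 2200.00, centroid at (110.00, 76.00).
top flange: A = 90 × 28 = 2520.00, centroid at (110.00, 140.00).
ΣA = 10440.00 mm², ΣAx̄ = 1148400.00 mm³, ΣAȳ = 594360.00 mm³.
x̄ = 1148400.00/10440.00 = 110.00 mm; ȳ = 594360.00/10440.00 = 56.93 mm.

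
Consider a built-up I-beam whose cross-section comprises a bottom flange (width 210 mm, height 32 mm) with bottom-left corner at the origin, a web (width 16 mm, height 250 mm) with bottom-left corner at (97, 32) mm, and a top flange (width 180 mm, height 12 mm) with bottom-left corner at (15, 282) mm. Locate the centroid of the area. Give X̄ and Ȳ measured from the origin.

X̄ = 105.00 mm, Ȳ = 105.40 mm

bottom flange: A = 210 × 32 = 6720.00, centroid at (105.00, 16.00).
web: A = 16 × 250 = 4000.00, centroid at (105.00, 157.00).
top flange: A = 180 × 12 = 2160.00, centroid at (105.00, 288.00).
ΣA = 12880.00 mm², ΣAX̄ = 1352400.00 mm³, ΣAȲ = 1357600.00 mm³.
X̄ = 1352400.00/12880.00 = 105.00 mm; Ȳ = 1357600.00/12880.00 = 105.40 mm.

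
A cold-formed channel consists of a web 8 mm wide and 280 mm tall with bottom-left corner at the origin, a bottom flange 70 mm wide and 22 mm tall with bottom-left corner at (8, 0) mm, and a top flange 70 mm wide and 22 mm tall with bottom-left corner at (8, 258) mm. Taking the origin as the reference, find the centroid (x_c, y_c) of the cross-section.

x_c = 26.58 mm, y_c = 140.00 mm

web: A = 8 × 280 = 2240.00, centroid at (4.00, 140.00).
bottom flange: A = 70 × 22 = 1540.00, centroid at (43.00, 11.00).
top flange: A = 70 × 22 = 1540.00, centroid at (43.00, 269.00).
ΣA = 5320.00 mm², ΣAx_c = 141400.00 mm³, ΣAy_c = 744800.00 mm³.
x_c = 141400.00/5320.00 = 26.58 mm; y_c = 744800.00/5320.00 = 140.00 mm.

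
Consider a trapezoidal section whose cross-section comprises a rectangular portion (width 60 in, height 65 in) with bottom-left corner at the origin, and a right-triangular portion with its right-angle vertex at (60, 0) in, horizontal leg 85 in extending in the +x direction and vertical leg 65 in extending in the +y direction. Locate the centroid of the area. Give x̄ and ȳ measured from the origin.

x̄ = 54.19 in, ȳ = 28.01 in

rectangular portion: A = 60 × 65 = 3900.00, centroid at (30.00, 32.50).
triangular portion: A = ½·85·65 = 2762.50, centroid at (88.33, 21.67).
ΣA = 6662.50 in²
ΣAx̄ = (3900.00)(30.00) + (2762.50)(88.33) = 361020.83 in³
ΣAȳ = (3900.00)(32.50) + (2762.50)(21.67) = 186604.17 in³
x̄ = 361020.83 / 6662.50 = 54.19 in
ȳ = 186604.17 / 6662.50 = 28.01 in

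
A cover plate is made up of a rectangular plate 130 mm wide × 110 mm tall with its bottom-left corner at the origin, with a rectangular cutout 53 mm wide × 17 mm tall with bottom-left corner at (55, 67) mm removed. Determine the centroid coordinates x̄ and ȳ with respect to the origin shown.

x̄ = 63.89 mm, ȳ = 53.62 mm

Part | A | x̄ᵢ | ȳᵢ | A·x̄ᵢ | A·ȳᵢ
plate | 14300.00 | 65.00 | 55.00 | 929500.00 | 786500.00
hole | -901.00 | 81.50 | 75.50 | -73431.50 | -68025.50
Σ | 13399.00 |  |  | 856068.50 | 718474.50
x̄ = 856068.50 / 13399.00 = 63.89 mm
ȳ = 718474.50 / 13399.00 = 53.62 mm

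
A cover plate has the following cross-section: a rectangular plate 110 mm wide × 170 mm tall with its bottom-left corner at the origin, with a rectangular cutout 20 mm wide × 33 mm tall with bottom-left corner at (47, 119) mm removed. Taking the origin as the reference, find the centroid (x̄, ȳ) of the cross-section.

x̄ = 54.93 mm, ȳ = 83.15 mm

plate: A = 110 × 170 = 18700.00, centroid at (55.00, 85.00).
hole: A = −(20 × 33) = -660.00, centroid at (57.00, 135.50).
ΣA = 18040.00 mm²
ΣAx̄ = (18700.00)(55.00) + (-660.00)(57.00) = 990880.00 mm³
ΣAȳ = (18700.00)(85.00) + (-660.00)(135.50) = 1500070.00 mm³
x̄ = 990880.00 / 18040.00 = 54.93 mm
ȳ = 1500070.00 / 18040.00 = 83.15 mm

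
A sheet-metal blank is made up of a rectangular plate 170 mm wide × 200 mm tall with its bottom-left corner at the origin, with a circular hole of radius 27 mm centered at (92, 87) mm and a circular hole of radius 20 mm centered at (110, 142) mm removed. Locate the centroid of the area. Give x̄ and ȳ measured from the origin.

x̄ = 83.44 mm, ȳ = 99.24 mm

Part | A | x̄ᵢ | ȳᵢ | A·x̄ᵢ | A·ȳᵢ
plate | 34000.00 | 85.00 | 100.00 | 2890000.00 | 3400000.00
hole 1 | -2290.22 | 92.00 | 87.00 | -210700.34 | -199249.23
hole 2 | -1256.64 | 110.00 | 142.00 | -138230.08 | -178442.46
Σ | 30453.14 |  |  | 2541069.59 | 3022308.31
x̄ = 2541069.59 / 30453.14 = 83.44 mm
ȳ = 3022308.31 / 30453.14 = 99.24 mm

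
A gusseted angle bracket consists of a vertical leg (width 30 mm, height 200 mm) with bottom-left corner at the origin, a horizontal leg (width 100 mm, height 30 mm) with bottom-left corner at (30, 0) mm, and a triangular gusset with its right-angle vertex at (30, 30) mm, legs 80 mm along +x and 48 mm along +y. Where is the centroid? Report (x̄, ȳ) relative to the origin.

x̄ = 40.18 mm, ȳ = 67.15 mm

Part | A | x̄ᵢ | ȳᵢ | A·x̄ᵢ | A·ȳᵢ
vertical leg | 6000.00 | 15.00 | 100.00 | 90000.00 | 600000.00
horizontal leg | 3000.00 | 80.00 | 15.00 | 240000.00 | 45000.00
gusset | 1920.00 | 56.67 | 46.00 | 108800.00 | 88320.00
Σ | 10920.00 |  |  | 438800.00 | 733320.00
x̄ = 438800.00 / 10920.00 = 40.18 mm
ȳ = 733320.00 / 10920.00 = 67.15 mm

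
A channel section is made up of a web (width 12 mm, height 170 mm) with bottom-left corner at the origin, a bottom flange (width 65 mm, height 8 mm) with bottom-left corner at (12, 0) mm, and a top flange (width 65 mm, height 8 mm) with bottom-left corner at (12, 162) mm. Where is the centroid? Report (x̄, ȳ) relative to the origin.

web: A = 12 × 170 = 2040.00, centroid at (6.00, 85.00).
bottom flange: A = 65 × 8 = 520.00, centroid at (44.50, 4.00).
top flange: A = 65 × 8 = 520.00, centroid at (44.50, 166.00).
ΣA = 3080.00 mm², ΣAx̄ = 58520.00 mm³, ΣAȳ = 261800.00 mm³.
x̄ = 58520.00/3080.00 = 19.00 mm; ȳ = 261800.00/3080.00 = 85.00 mm.

x̄ = 19.00 mm, ȳ = 85.00 mm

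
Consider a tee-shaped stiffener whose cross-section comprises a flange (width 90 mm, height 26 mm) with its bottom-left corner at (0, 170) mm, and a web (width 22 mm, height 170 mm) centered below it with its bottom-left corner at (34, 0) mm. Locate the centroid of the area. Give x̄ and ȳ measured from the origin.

web: A = 22 × 170 = 3740.00, centroid at (45.00, 85.00).
flange: A = 90 × 26 = 2340.00, centroid at (45.00, 183.00).
ΣA = 6080.00 mm², ΣAx̄ = 273600.00 mm³, ΣAȳ = 746120.00 mm³.
x̄ = 273600.00/6080.00 = 45.00 mm; ȳ = 746120.00/6080.00 = 122.72 mm.

x̄ = 45.00 mm, ȳ = 122.72 mm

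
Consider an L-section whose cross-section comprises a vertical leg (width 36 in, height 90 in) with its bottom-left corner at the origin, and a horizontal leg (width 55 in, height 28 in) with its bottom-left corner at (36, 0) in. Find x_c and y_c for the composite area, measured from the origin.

x_c = 32.66 in, y_c = 35.01 in

vertical leg: A = 36 × 90 = 3240.00, centroid at (18.00, 45.00).
horizontal leg: A = 55 × 28 = 1540.00, centroid at (63.50, 14.00).
ΣA = 4780.00 in²
ΣAx_c = (3240.00)(18.00) + (1540.00)(63.50) = 156110.00 in³
ΣAy_c = (3240.00)(45.00) + (1540.00)(14.00) = 167360.00 in³
x_c = 156110.00 / 4780.00 = 32.66 in
y_c = 167360.00 / 4780.00 = 35.01 in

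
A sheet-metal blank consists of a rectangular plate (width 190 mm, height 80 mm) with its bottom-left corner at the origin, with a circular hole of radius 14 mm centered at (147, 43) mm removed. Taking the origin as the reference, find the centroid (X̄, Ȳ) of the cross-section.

X̄ = 92.80 mm, Ȳ = 39.87 mm

plate: A = 190 × 80 = 15200.00, centroid at (95.00, 40.00).
hole: A = −π·14² = -615.75, centroid at (147.00, 43.00).
ΣA = 14584.25 mm², ΣAX̄ = 1353484.43 mm³, ΣAȲ = 581522.66 mm³.
X̄ = 1353484.43/14584.25 = 92.80 mm; Ȳ = 581522.66/14584.25 = 39.87 mm.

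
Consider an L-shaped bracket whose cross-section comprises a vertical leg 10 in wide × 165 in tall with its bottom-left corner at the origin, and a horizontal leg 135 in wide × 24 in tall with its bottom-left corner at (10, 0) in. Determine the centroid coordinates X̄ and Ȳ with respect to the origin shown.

X̄ = 53.04 in, Ȳ = 35.79 in

vertical leg: A = 10 × 165 = 1650.00, centroid at (5.00, 82.50).
horizontal leg: A = 135 × 24 = 3240.00, centroid at (77.50, 12.00).
ΣA = 4890.00 in²
ΣAX̄ = (1650.00)(5.00) + (3240.00)(77.50) = 259350.00 in³
ΣAȲ = (1650.00)(82.50) + (3240.00)(12.00) = 175005.00 in³
X̄ = 259350.00 / 4890.00 = 53.04 in
Ȳ = 175005.00 / 4890.00 = 35.79 in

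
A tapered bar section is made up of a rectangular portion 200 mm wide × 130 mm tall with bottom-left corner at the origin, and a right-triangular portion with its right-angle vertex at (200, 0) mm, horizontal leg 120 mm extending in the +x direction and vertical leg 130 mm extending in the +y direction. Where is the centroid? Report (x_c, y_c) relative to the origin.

x_c = 132.31 mm, y_c = 60.00 mm

rectangular portion: A = 200 × 130 = 26000.00, centroid at (100.00, 65.00).
triangular portion: A = ½·120·130 = 7800.00, centroid at (240.00, 43.33).
ΣA = 33800.00 mm², ΣAx_c = 4472000.00 mm³, ΣAy_c = 2028000.00 mm³.
x_c = 4472000.00/33800.00 = 132.31 mm; y_c = 2028000.00/33800.00 = 60.00 mm.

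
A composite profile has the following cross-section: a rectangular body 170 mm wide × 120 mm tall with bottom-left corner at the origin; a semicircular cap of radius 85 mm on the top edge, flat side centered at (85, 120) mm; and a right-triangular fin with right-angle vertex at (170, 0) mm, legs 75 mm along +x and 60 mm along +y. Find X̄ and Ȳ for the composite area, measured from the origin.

rectangular body: A = 170 × 120 = 20400.00, centroid at (85.00, 60.00).
semicircular top: A = ½π·85² = 11349.00, centroid at (85.00, 156.08).
triangular fin: A = ½·75·60 = 2250.00, centroid at (195.00, 20.00).
ΣA = 33999.00 mm², ΣAX̄ = 3137415.29 mm³, ΣAȲ = 3040297.08 mm³.
X̄ = 3137415.29/33999.00 = 92.28 mm; Ȳ = 3040297.08/33999.00 = 89.42 mm.

X̄ = 92.28 mm, Ȳ = 89.42 mm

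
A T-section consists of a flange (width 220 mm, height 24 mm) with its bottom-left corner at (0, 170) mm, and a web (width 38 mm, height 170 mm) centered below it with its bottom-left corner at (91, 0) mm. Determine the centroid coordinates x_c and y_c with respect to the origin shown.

x_c = 110.00 mm, y_c = 128.63 mm

web: A = 38 × 170 = 6460.00, centroid at (110.00, 85.00).
flange: A = 220 × 24 = 5280.00, centroid at (110.00, 182.00).
ΣA = 11740.00 mm², ΣAx_c = 1291400.00 mm³, ΣAy_c = 1510060.00 mm³.
x_c = 1291400.00/11740.00 = 110.00 mm; y_c = 1510060.00/11740.00 = 128.63 mm.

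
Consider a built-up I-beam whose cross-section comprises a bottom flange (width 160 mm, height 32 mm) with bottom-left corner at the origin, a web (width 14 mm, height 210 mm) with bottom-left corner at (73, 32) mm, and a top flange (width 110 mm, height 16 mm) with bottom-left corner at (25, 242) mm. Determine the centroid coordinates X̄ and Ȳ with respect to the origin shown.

bottom flange: A = 160 × 32 = 5120.00, centroid at (80.00, 16.00).
web: A = 14 × 210 = 2940.00, centroid at (80.00, 137.00).
top flange: A = 110 × 16 = 1760.00, centroid at (80.00, 250.00).
ΣA = 9820.00 mm²
ΣAX̄ = (5120.00)(80.00) + (2940.00)(80.00) + (1760.00)(80.00) = 785600.00 mm³
ΣAȲ = (5120.00)(16.00) + (2940.00)(137.00) + (1760.00)(250.00) = 924700.00 mm³
X̄ = 785600.00 / 9820.00 = 80.00 mm
Ȳ = 924700.00 / 9820.00 = 94.16 mm

X̄ = 80.00 mm, Ȳ = 94.16 mm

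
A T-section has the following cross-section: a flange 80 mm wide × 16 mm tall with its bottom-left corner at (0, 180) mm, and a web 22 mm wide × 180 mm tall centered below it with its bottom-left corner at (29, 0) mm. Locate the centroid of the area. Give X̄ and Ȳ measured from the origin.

X̄ = 40.00 mm, Ȳ = 113.94 mm

web: A = 22 × 180 = 3960.00, centroid at (40.00, 90.00).
flange: A = 80 × 16 = 1280.00, centroid at (40.00, 188.00).
ΣA = 5240.00 mm², ΣAX̄ = 209600.00 mm³, ΣAȲ = 597040.00 mm³.
X̄ = 209600.00/5240.00 = 40.00 mm; Ȳ = 597040.00/5240.00 = 113.94 mm.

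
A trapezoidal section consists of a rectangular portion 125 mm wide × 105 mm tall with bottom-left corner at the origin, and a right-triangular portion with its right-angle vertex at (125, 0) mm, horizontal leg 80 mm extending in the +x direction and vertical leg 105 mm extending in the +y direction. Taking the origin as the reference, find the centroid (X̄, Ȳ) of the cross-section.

X̄ = 84.12 mm, Ȳ = 48.26 mm

rectangular portion: A = 125 × 105 = 13125.00, centroid at (62.50, 52.50).
triangular portion: A = ½·80·105 = 4200.00, centroid at (151.67, 35.00).
ΣA = 17325.00 mm²
ΣAX̄ = (13125.00)(62.50) + (4200.00)(151.67) = 1457312.50 mm³
ΣAȲ = (13125.00)(52.50) + (4200.00)(35.00) = 836062.50 mm³
X̄ = 1457312.50 / 17325.00 = 84.12 mm
Ȳ = 836062.50 / 17325.00 = 48.26 mm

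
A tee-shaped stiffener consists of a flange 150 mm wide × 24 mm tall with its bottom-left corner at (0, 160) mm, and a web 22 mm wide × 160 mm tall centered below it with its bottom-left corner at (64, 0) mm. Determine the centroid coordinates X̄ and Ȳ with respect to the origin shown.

Part | A | x̄ᵢ | ȳᵢ | A·x̄ᵢ | A·ȳᵢ
web | 3520.00 | 75.00 | 80.00 | 264000.00 | 281600.00
flange | 3600.00 | 75.00 | 172.00 | 270000.00 | 619200.00
Σ | 7120.00 |  |  | 534000.00 | 900800.00
X̄ = 534000.00 / 7120.00 = 75.00 mm
Ȳ = 900800.00 / 7120.00 = 126.52 mm

X̄ = 75.00 mm, Ȳ = 126.52 mm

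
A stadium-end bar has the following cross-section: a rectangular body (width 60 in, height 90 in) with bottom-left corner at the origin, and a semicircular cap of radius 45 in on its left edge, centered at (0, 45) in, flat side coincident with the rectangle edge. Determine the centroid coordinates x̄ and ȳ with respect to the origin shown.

x̄ = 11.80 in, ȳ = 45.00 in

rectangular body: A = 60 × 90 = 5400.00, centroid at (30.00, 45.00).
semicircular end: A = ½π·45² = 3180.86, centroid at (-19.10, 45.00).
ΣA = 8580.86 in², ΣAx̄ = 101250.00 in³, ΣAȳ = 386138.82 in³.
x̄ = 101250.00/8580.86 = 11.80 in; ȳ = 386138.82/8580.86 = 45.00 in.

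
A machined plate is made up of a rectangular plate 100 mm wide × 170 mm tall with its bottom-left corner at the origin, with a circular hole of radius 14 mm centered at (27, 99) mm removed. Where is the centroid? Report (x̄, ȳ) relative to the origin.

x̄ = 50.86 mm, ȳ = 84.47 mm

plate: A = 100 × 170 = 17000.00, centroid at (50.00, 85.00).
hole: A = −π·14² = -615.75, centroid at (27.00, 99.00).
ΣA = 16384.25 mm², ΣAx̄ = 833374.69 mm³, ΣAȳ = 1384040.54 mm³.
x̄ = 833374.69/16384.25 = 50.86 mm; ȳ = 1384040.54/16384.25 = 84.47 mm.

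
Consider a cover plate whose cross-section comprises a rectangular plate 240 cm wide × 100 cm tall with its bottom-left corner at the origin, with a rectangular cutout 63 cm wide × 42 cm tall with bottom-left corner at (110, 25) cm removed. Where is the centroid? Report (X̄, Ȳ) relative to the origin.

X̄ = 117.34 cm, Ȳ = 50.50 cm

plate: A = 240 × 100 = 24000.00, centroid at (120.00, 50.00).
hole: A = −(63 × 42) = -2646.00, centroid at (141.50, 46.00).
ΣA = 21354.00 cm²
ΣAX̄ = (24000.00)(120.00) + (-2646.00)(141.50) = 2505591.00 cm³
ΣAȲ = (24000.00)(50.00) + (-2646.00)(46.00) = 1078284.00 cm³
X̄ = 2505591.00 / 21354.00 = 117.34 cm
Ȳ = 1078284.00 / 21354.00 = 50.50 cm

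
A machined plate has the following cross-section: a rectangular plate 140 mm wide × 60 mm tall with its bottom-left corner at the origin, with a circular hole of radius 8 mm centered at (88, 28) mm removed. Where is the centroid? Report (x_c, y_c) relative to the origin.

plate: A = 140 × 60 = 8400.00, centroid at (70.00, 30.00).
hole: A = −π·8² = -201.06, centroid at (88.00, 28.00).
ΣA = 8198.94 mm²
ΣAx_c = (8400.00)(70.00) + (-201.06)(88.00) = 570306.55 mm³
ΣAy_c = (8400.00)(30.00) + (-201.06)(28.00) = 246370.27 mm³
x_c = 570306.55 / 8198.94 = 69.56 mm
y_c = 246370.27 / 8198.94 = 30.05 mm

x_c = 69.56 mm, y_c = 30.05 mm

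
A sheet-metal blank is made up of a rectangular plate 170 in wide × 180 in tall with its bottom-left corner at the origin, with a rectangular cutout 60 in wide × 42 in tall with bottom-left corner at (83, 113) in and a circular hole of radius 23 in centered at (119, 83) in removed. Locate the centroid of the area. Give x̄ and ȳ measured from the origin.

x̄ = 80.19 in, ȳ = 86.24 in

plate: A = 170 × 180 = 30600.00, centroid at (85.00, 90.00).
hole 1: A = −(60 × 42) = -2520.00, centroid at (113.00, 134.00).
hole 2: A = −π·23² = -1661.90, centroid at (119.00, 83.00).
ΣA = 26418.10 in²
ΣAx̄ = (30600.00)(85.00) + (-2520.00)(113.00) + (-1661.90)(119.00) = 2118473.60 in³
ΣAȳ = (30600.00)(90.00) + (-2520.00)(134.00) + (-1661.90)(83.00) = 2278382.09 in³
x̄ = 2118473.60 / 26418.10 = 80.19 in
ȳ = 2278382.09 / 26418.10 = 86.24 in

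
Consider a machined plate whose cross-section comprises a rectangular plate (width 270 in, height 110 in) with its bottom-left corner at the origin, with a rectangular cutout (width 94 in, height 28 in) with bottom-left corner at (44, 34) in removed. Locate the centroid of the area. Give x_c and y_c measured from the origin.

plate: A = 270 × 110 = 29700.00, centroid at (135.00, 55.00).
hole: A = −(94 × 28) = -2632.00, centroid at (91.00, 48.00).
ΣA = 27068.00 in²
ΣAx_c = (29700.00)(135.00) + (-2632.00)(91.00) = 3769988.00 in³
ΣAy_c = (29700.00)(55.00) + (-2632.00)(48.00) = 1507164.00 in³
x_c = 3769988.00 / 27068.00 = 139.28 in
y_c = 1507164.00 / 27068.00 = 55.68 in

x_c = 139.28 in, y_c = 55.68 in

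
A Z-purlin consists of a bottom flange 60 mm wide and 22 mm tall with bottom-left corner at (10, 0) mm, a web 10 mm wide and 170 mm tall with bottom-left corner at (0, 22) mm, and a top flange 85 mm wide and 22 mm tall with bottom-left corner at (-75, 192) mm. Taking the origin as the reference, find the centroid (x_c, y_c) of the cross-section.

x_c = 0.11 mm, y_c = 117.80 mm

bottom flange: A = 60 × 22 = 1320.00, centroid at (40.00, 11.00).
web: A = 10 × 170 = 1700.00, centroid at (5.00, 107.00).
top flange: A = 85 × 22 = 1870.00, centroid at (-32.50, 203.00).
ΣA = 4890.00 mm²
ΣAx_c = (1320.00)(40.00) + (1700.00)(5.00) + (1870.00)(-32.50) = 525.00 mm³
ΣAy_c = (1320.00)(11.00) + (1700.00)(107.00) + (1870.00)(203.00) = 576030.00 mm³
x_c = 525.00 / 4890.00 = 0.11 mm
y_c = 576030.00 / 4890.00 = 117.80 mm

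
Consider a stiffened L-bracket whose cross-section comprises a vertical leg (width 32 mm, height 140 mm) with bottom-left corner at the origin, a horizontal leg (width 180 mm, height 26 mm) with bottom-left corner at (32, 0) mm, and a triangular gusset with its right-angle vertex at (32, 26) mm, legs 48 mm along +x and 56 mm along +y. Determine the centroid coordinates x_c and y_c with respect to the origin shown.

x_c = 67.32 mm, y_c = 41.36 mm

vertical leg: A = 32 × 140 = 4480.00, centroid at (16.00, 70.00).
horizontal leg: A = 180 × 26 = 4680.00, centroid at (122.00, 13.00).
gusset: A = ½·48·56 = 1344.00, centroid at (48.00, 44.67).
ΣA = 10504.00 mm²
ΣAx_c = (4480.00)(16.00) + (4680.00)(122.00) + (1344.00)(48.00) = 707152.00 mm³
ΣAy_c = (4480.00)(70.00) + (4680.00)(13.00) + (1344.00)(44.67) = 434472.00 mm³
x_c = 707152.00 / 10504.00 = 67.32 mm
y_c = 434472.00 / 10504.00 = 41.36 mm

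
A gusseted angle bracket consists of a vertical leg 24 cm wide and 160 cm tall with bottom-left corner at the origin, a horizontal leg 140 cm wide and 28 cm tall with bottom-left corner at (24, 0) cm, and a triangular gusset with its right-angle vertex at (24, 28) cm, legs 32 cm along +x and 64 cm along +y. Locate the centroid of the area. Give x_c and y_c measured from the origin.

x_c = 51.24 cm, y_c = 46.97 cm

Part | A | x̄ᵢ | ȳᵢ | A·x̄ᵢ | A·ȳᵢ
vertical leg | 3840.00 | 12.00 | 80.00 | 46080.00 | 307200.00
horizontal leg | 3920.00 | 94.00 | 14.00 | 368480.00 | 54880.00
gusset | 1024.00 | 34.67 | 49.33 | 35498.67 | 50517.33
Σ | 8784.00 |  |  | 450058.67 | 412597.33
x_c = 450058.67 / 8784.00 = 51.24 cm
y_c = 412597.33 / 8784.00 = 46.97 cm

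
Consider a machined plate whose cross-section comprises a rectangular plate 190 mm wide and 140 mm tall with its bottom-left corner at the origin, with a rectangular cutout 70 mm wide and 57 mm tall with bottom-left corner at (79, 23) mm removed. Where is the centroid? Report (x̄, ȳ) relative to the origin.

x̄ = 91.65 mm, ȳ = 73.26 mm

plate: A = 190 × 140 = 26600.00, centroid at (95.00, 70.00).
hole: A = −(70 × 57) = -3990.00, centroid at (114.00, 51.50).
ΣA = 22610.00 mm²
ΣAx̄ = (26600.00)(95.00) + (-3990.00)(114.00) = 2072140.00 mm³
ΣAȳ = (26600.00)(70.00) + (-3990.00)(51.50) = 1656515.00 mm³
x̄ = 2072140.00 / 22610.00 = 91.65 mm
ȳ = 1656515.00 / 22610.00 = 73.26 mm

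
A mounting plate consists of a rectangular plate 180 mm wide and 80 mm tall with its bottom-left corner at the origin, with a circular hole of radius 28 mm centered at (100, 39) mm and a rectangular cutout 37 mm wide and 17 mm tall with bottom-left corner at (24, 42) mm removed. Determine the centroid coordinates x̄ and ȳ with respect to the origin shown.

plate: A = 180 × 80 = 14400.00, centroid at (90.00, 40.00).
hole 1: A = −π·28² = -2463.01, centroid at (100.00, 39.00).
hole 2: A = −(37 × 17) = -629.00, centroid at (42.50, 50.50).
ΣA = 11307.99 mm²
ΣAx̄ = (14400.00)(90.00) + (-2463.01)(100.00) + (-629.00)(42.50) = 1022966.64 mm³
ΣAȳ = (14400.00)(40.00) + (-2463.01)(39.00) + (-629.00)(50.50) = 448178.16 mm³
x̄ = 1022966.64 / 11307.99 = 90.46 mm
ȳ = 448178.16 / 11307.99 = 39.63 mm

x̄ = 90.46 mm, ȳ = 39.63 mm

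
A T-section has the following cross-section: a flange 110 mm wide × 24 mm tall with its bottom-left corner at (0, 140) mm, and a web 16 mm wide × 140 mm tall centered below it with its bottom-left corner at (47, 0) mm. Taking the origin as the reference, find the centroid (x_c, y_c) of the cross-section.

web: A = 16 × 140 = 2240.00, centroid at (55.00, 70.00).
flange: A = 110 × 24 = 2640.00, centroid at (55.00, 152.00).
ΣA = 4880.00 mm², ΣAx_c = 268400.00 mm³, ΣAy_c = 558080.00 mm³.
x_c = 268400.00/4880.00 = 55.00 mm; y_c = 558080.00/4880.00 = 114.36 mm.

x_c = 55.00 mm, y_c = 114.36 mm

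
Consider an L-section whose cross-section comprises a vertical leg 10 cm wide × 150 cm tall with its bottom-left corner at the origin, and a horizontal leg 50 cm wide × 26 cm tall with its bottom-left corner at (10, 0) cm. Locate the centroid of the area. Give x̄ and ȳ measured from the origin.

vertical leg: A = 10 × 150 = 1500.00, centroid at (5.00, 75.00).
horizontal leg: A = 50 × 26 = 1300.00, centroid at (35.00, 13.00).
ΣA = 2800.00 cm², ΣAx̄ = 53000.00 cm³, ΣAȳ = 129400.00 cm³.
x̄ = 53000.00/2800.00 = 18.93 cm; ȳ = 129400.00/2800.00 = 46.21 cm.

x̄ = 18.93 cm, ȳ = 46.21 cm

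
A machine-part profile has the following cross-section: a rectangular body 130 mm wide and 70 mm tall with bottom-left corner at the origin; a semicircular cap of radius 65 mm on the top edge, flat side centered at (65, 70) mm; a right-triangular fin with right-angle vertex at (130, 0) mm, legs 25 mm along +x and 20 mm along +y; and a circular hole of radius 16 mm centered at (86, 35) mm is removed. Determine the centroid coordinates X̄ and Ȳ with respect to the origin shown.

rectangular body: A = 130 × 70 = 9100.00, centroid at (65.00, 35.00).
semicircular top: A = ½π·65² = 6636.61, centroid at (65.00, 97.59).
triangular fin: A = ½·25·20 = 250.00, centroid at (138.33, 6.67).
hole: A = −π·16² = -804.25, centroid at (86.00, 35.00).
ΣA = 15182.37 mm²
ΣAX̄ = (9100.00)(65.00) + (6636.61)(65.00) + (250.00)(138.33) + (-804.25)(86.00) = 988297.97 mm³
ΣAȲ = (9100.00)(35.00) + (6636.61)(97.59) + (250.00)(6.67) + (-804.25)(35.00) = 939664.34 mm³
X̄ = 988297.97 / 15182.37 = 65.10 mm
Ȳ = 939664.34 / 15182.37 = 61.89 mm

X̄ = 65.10 mm, Ȳ = 61.89 mm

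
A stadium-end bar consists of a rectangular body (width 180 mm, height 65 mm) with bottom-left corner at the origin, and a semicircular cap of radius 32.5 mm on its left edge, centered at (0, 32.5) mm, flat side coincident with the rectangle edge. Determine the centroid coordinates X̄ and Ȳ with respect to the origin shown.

Part | A | x̄ᵢ | ȳᵢ | A·x̄ᵢ | A·ȳᵢ
rectangular body | 11700.00 | 90.00 | 32.50 | 1053000.00 | 380250.00
semicircular end | 1659.15 | -13.79 | 32.50 | -22885.42 | 53922.49
Σ | 13359.15 |  |  | 1030114.58 | 434172.49
X̄ = 1030114.58 / 13359.15 = 77.11 mm
Ȳ = 434172.49 / 13359.15 = 32.50 mm

X̄ = 77.11 mm, Ȳ = 32.50 mm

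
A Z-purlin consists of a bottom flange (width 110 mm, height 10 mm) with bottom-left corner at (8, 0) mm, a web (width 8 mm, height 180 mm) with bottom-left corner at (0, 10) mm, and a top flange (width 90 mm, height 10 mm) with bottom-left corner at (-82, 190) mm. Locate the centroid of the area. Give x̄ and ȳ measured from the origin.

x̄ = 12.14 mm, ȳ = 94.48 mm

Part | A | x̄ᵢ | ȳᵢ | A·x̄ᵢ | A·ȳᵢ
bottom flange | 1100.00 | 63.00 | 5.00 | 69300.00 | 5500.00
web | 1440.00 | 4.00 | 100.00 | 5760.00 | 144000.00
top flange | 900.00 | -37.00 | 195.00 | -33300.00 | 175500.00
Σ | 3440.00 |  |  | 41760.00 | 325000.00
x̄ = 41760.00 / 3440.00 = 12.14 mm
ȳ = 325000.00 / 3440.00 = 94.48 mm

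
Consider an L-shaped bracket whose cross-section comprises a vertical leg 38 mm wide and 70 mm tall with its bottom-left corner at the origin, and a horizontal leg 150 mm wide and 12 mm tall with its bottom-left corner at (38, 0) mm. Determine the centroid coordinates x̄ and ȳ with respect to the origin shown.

vertical leg: A = 38 × 70 = 2660.00, centroid at (19.00, 35.00).
horizontal leg: A = 150 × 12 = 1800.00, centroid at (113.00, 6.00).
ΣA = 4460.00 mm²
ΣAx̄ = (2660.00)(19.00) + (1800.00)(113.00) = 253940.00 mm³
ΣAȳ = (2660.00)(35.00) + (1800.00)(6.00) = 103900.00 mm³
x̄ = 253940.00 / 4460.00 = 56.94 mm
ȳ = 103900.00 / 4460.00 = 23.30 mm

x̄ = 56.94 mm, ȳ = 23.30 mm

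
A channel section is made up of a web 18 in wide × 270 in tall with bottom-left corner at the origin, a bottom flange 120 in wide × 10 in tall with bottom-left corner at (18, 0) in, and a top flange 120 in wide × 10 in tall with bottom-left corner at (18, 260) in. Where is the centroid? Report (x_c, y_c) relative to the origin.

web: A = 18 × 270 = 4860.00, centroid at (9.00, 135.00).
bottom flange: A = 120 × 10 = 1200.00, centroid at (78.00, 5.00).
top flange: A = 120 × 10 = 1200.00, centroid at (78.00, 265.00).
ΣA = 7260.00 in², ΣAx_c = 230940.00 in³, ΣAy_c = 980100.00 in³.
x_c = 230940.00/7260.00 = 31.81 in; y_c = 980100.00/7260.00 = 135.00 in.

x_c = 31.81 in, y_c = 135.00 in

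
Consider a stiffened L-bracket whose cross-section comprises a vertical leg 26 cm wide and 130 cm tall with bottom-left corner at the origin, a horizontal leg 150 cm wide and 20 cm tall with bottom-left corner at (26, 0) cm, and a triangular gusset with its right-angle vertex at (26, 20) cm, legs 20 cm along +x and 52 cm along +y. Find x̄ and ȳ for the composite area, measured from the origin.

x̄ = 52.74 cm, ȳ = 39.00 cm

vertical leg: A = 26 × 130 = 3380.00, centroid at (13.00, 65.00).
horizontal leg: A = 150 × 20 = 3000.00, centroid at (101.00, 10.00).
gusset: A = ½·20·52 = 520.00, centroid at (32.67, 37.33).
ΣA = 6900.00 cm²
ΣAx̄ = (3380.00)(13.00) + (3000.00)(101.00) + (520.00)(32.67) = 363926.67 cm³
ΣAȳ = (3380.00)(65.00) + (3000.00)(10.00) + (520.00)(37.33) = 269113.33 cm³
x̄ = 363926.67 / 6900.00 = 52.74 cm
ȳ = 269113.33 / 6900.00 = 39.00 cm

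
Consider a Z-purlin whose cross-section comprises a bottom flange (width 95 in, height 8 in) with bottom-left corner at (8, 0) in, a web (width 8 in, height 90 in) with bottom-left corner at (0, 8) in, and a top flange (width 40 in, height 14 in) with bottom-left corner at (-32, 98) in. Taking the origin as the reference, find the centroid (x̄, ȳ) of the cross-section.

bottom flange: A = 95 × 8 = 760.00, centroid at (55.50, 4.00).
web: A = 8 × 90 = 720.00, centroid at (4.00, 53.00).
top flange: A = 40 × 14 = 560.00, centroid at (-12.00, 105.00).
ΣA = 2040.00 in²
ΣAx̄ = (760.00)(55.50) + (720.00)(4.00) + (560.00)(-12.00) = 38340.00 in³
ΣAȳ = (760.00)(4.00) + (720.00)(53.00) + (560.00)(105.00) = 100000.00 in³
x̄ = 38340.00 / 2040.00 = 18.79 in
ȳ = 100000.00 / 2040.00 = 49.02 in

x̄ = 18.79 in, ȳ = 49.02 in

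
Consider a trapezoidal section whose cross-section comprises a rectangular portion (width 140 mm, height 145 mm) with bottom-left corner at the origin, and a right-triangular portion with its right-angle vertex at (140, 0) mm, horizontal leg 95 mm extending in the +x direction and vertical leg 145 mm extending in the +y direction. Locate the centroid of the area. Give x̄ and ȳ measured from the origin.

Part | A | x̄ᵢ | ȳᵢ | A·x̄ᵢ | A·ȳᵢ
rectangular portion | 20300.00 | 70.00 | 72.50 | 1421000.00 | 1471750.00
triangular portion | 6887.50 | 171.67 | 48.33 | 1182354.17 | 332895.83
Σ | 27187.50 |  |  | 2603354.17 | 1804645.83
x̄ = 2603354.17 / 27187.50 = 95.76 mm
ȳ = 1804645.83 / 27187.50 = 66.38 mm

x̄ = 95.76 mm, ȳ = 66.38 mm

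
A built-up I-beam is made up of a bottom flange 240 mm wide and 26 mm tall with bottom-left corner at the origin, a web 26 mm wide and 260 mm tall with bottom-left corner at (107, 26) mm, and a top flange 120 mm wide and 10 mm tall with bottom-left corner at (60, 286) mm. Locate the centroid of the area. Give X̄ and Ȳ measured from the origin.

X̄ = 120.00 mm, Ȳ = 104.57 mm

bottom flange: A = 240 × 26 = 6240.00, centroid at (120.00, 13.00).
web: A = 26 × 260 = 6760.00, centroid at (120.00, 156.00).
top flange: A = 120 × 10 = 1200.00, centroid at (120.00, 291.00).
ΣA = 14200.00 mm², ΣAX̄ = 1704000.00 mm³, ΣAȲ = 1484880.00 mm³.
X̄ = 1704000.00/14200.00 = 120.00 mm; Ȳ = 1484880.00/14200.00 = 104.57 mm.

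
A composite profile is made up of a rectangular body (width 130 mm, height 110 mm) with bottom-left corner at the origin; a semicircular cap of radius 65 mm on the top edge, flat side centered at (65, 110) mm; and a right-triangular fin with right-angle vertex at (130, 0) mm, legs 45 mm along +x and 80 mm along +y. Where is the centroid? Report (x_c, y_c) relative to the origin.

x_c = 71.33 mm, y_c = 76.86 mm

Part | A | x̄ᵢ | ȳᵢ | A·x̄ᵢ | A·ȳᵢ
rectangular body | 14300.00 | 65.00 | 55.00 | 929500.00 | 786500.00
semicircular top | 6636.61 | 65.00 | 137.59 | 431379.94 | 913110.93
triangular fin | 1800.00 | 145.00 | 26.67 | 261000.00 | 48000.00
Σ | 22736.61 |  |  | 1621879.94 | 1747610.93
x_c = 1621879.94 / 22736.61 = 71.33 mm
y_c = 1747610.93 / 22736.61 = 76.86 mm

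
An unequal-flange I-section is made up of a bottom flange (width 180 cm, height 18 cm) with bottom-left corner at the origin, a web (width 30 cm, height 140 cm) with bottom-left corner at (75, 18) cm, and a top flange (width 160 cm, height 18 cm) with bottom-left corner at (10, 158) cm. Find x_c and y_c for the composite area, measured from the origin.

x_c = 90.00 cm, y_c = 85.24 cm

Part | A | x̄ᵢ | ȳᵢ | A·x̄ᵢ | A·ȳᵢ
bottom flange | 3240.00 | 90.00 | 9.00 | 291600.00 | 29160.00
web | 4200.00 | 90.00 | 88.00 | 378000.00 | 369600.00
top flange | 2880.00 | 90.00 | 167.00 | 259200.00 | 480960.00
Σ | 10320.00 |  |  | 928800.00 | 879720.00
x_c = 928800.00 / 10320.00 = 90.00 cm
y_c = 879720.00 / 10320.00 = 85.24 cm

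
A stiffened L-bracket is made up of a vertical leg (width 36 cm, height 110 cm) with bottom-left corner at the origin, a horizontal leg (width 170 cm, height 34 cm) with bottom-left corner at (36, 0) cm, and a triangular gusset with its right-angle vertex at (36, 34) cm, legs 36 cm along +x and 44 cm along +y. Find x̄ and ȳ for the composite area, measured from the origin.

vertical leg: A = 36 × 110 = 3960.00, centroid at (18.00, 55.00).
horizontal leg: A = 170 × 34 = 5780.00, centroid at (121.00, 17.00).
gusset: A = ½·36·44 = 792.00, centroid at (48.00, 48.67).
ΣA = 10532.00 cm², ΣAx̄ = 808676.00 cm³, ΣAȳ = 354604.00 cm³.
x̄ = 808676.00/10532.00 = 76.78 cm; ȳ = 354604.00/10532.00 = 33.67 cm.

x̄ = 76.78 cm, ȳ = 33.67 cm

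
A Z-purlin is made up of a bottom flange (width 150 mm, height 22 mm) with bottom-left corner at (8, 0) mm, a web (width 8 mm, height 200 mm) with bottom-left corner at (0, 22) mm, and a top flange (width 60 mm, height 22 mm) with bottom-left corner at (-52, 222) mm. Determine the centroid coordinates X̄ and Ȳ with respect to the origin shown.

Part | A | x̄ᵢ | ȳᵢ | A·x̄ᵢ | A·ȳᵢ
bottom flange | 3300.00 | 83.00 | 11.00 | 273900.00 | 36300.00
web | 1600.00 | 4.00 | 122.00 | 6400.00 | 195200.00
top flange | 1320.00 | -22.00 | 233.00 | -29040.00 | 307560.00
Σ | 6220.00 |  |  | 251260.00 | 539060.00
X̄ = 251260.00 / 6220.00 = 40.40 mm
Ȳ = 539060.00 / 6220.00 = 86.67 mm

X̄ = 40.40 mm, Ȳ = 86.67 mm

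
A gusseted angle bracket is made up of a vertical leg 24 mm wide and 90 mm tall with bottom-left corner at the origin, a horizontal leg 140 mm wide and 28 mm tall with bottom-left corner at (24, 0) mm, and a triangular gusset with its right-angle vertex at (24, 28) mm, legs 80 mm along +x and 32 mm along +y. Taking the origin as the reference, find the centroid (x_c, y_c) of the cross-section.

vertical leg: A = 24 × 90 = 2160.00, centroid at (12.00, 45.00).
horizontal leg: A = 140 × 28 = 3920.00, centroid at (94.00, 14.00).
gusset: A = ½·80·32 = 1280.00, centroid at (50.67, 38.67).
ΣA = 7360.00 mm²
ΣAx_c = (2160.00)(12.00) + (3920.00)(94.00) + (1280.00)(50.67) = 459253.33 mm³
ΣAy_c = (2160.00)(45.00) + (3920.00)(14.00) + (1280.00)(38.67) = 201573.33 mm³
x_c = 459253.33 / 7360.00 = 62.40 mm
y_c = 201573.33 / 7360.00 = 27.39 mm

x_c = 62.40 mm, y_c = 27.39 mm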